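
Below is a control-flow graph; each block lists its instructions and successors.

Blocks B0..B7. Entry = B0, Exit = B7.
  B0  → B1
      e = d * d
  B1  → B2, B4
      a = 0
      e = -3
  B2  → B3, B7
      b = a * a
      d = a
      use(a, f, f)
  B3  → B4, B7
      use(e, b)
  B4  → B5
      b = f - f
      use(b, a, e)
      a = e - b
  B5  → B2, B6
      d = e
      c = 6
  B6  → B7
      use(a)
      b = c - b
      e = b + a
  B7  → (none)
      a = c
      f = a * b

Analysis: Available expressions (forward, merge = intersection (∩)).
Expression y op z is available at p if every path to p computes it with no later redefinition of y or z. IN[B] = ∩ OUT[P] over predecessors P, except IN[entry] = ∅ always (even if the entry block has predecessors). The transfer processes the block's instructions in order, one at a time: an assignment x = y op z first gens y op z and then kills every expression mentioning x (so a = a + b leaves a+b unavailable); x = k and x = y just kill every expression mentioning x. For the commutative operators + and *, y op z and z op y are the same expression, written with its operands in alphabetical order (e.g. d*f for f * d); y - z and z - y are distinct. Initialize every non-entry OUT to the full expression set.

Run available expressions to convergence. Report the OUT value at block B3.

Fixpoint table:
  B0:  IN={}  OUT={d*d}
  B1:  IN={d*d}  OUT={d*d}
  B2:  IN={}  OUT={a*a}
  B3:  IN={a*a}  OUT={a*a}
  B4:  IN={}  OUT={e-b, f-f}
  B5:  IN={e-b, f-f}  OUT={e-b, f-f}
  B6:  IN={e-b, f-f}  OUT={a+b, f-f}
  B7:  IN={}  OUT={a*b}

Merge at B3: IN[B3] = OUT[B2] = {a*a}
Applying B3's transfer function to that IN value gives OUT[B3] (row B3 above).

Answer: {a*a}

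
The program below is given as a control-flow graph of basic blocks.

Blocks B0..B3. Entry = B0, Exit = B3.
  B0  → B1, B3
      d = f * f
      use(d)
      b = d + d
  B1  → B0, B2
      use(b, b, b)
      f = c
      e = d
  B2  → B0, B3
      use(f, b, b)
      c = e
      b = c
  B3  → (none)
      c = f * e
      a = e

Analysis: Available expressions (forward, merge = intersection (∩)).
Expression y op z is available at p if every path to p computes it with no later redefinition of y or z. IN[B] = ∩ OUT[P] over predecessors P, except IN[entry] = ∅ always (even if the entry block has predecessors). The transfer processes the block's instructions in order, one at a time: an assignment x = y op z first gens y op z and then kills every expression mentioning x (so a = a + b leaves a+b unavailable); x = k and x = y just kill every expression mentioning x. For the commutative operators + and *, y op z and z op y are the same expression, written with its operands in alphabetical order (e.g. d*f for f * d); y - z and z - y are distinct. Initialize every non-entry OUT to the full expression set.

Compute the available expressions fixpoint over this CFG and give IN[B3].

Converged values:
  B0:   IN={}   OUT={d+d, f*f}
  B1:   IN={d+d, f*f}   OUT={d+d}
  B2:   IN={d+d}   OUT={d+d}
  B3:   IN={d+d}   OUT={d+d, e*f}

Merge at B3: IN[B3] = OUT[B0] ∩ OUT[B2] = {d+d}

Answer: {d+d}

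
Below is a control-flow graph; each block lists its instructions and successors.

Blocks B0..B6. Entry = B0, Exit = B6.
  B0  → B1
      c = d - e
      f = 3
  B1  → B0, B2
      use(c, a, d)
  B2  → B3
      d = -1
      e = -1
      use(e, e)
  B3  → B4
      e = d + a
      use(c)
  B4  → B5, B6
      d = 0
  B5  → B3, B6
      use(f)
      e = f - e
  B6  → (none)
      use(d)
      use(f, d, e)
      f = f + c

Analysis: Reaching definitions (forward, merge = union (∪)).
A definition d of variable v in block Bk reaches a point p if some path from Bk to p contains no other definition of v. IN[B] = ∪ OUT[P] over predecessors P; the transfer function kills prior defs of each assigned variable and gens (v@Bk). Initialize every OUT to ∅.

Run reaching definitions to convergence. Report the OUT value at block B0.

Answer: {c@B0, f@B0}

Trace:
Per-block solution:
  B0:   IN={c@B0, f@B0}   OUT={c@B0, f@B0}
  B1:   IN={c@B0, f@B0}   OUT={c@B0, f@B0}
  B2:   IN={c@B0, f@B0}   OUT={c@B0, d@B2, e@B2, f@B0}
  B3:   IN={c@B0, d@B2, d@B4, e@B2, e@B5, f@B0}   OUT={c@B0, d@B2, d@B4, e@B3, f@B0}
  B4:   IN={c@B0, d@B2, d@B4, e@B3, f@B0}   OUT={c@B0, d@B4, e@B3, f@B0}
  B5:   IN={c@B0, d@B4, e@B3, f@B0}   OUT={c@B0, d@B4, e@B5, f@B0}
  B6:   IN={c@B0, d@B4, e@B3, e@B5, f@B0}   OUT={c@B0, d@B4, e@B3, e@B5, f@B6}

Merge at B0 (entry node, so the boundary value {} is joined with the incoming edge(s)): IN[B0] = {} ⊔ OUT[B1] = {c@B0, f@B0}
Applying B0's transfer function to that IN value gives OUT[B0] (row B0 above).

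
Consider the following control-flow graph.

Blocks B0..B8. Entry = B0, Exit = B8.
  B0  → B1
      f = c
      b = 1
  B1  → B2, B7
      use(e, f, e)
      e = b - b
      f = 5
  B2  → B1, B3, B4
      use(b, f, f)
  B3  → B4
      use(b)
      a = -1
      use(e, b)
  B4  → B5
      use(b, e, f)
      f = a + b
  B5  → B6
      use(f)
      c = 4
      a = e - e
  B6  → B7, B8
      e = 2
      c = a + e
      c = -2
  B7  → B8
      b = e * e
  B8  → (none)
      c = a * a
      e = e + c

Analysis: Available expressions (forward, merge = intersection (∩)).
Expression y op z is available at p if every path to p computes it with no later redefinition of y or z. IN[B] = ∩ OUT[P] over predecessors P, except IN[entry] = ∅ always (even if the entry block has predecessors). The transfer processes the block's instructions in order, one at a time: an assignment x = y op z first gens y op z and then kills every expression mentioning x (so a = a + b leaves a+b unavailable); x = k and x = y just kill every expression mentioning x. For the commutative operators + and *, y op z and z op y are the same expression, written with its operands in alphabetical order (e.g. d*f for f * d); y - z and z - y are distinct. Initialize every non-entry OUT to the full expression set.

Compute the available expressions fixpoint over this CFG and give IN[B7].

Fixpoint table:
  B0:  IN={}  OUT={}
  B1:  IN={}  OUT={b-b}
  B2:  IN={b-b}  OUT={b-b}
  B3:  IN={b-b}  OUT={b-b}
  B4:  IN={b-b}  OUT={a+b, b-b}
  B5:  IN={a+b, b-b}  OUT={b-b, e-e}
  B6:  IN={b-b, e-e}  OUT={a+e, b-b}
  B7:  IN={b-b}  OUT={e*e}
  B8:  IN={}  OUT={a*a}

Merge at B7: IN[B7] = OUT[B1] ∩ OUT[B6] = {b-b}

Answer: {b-b}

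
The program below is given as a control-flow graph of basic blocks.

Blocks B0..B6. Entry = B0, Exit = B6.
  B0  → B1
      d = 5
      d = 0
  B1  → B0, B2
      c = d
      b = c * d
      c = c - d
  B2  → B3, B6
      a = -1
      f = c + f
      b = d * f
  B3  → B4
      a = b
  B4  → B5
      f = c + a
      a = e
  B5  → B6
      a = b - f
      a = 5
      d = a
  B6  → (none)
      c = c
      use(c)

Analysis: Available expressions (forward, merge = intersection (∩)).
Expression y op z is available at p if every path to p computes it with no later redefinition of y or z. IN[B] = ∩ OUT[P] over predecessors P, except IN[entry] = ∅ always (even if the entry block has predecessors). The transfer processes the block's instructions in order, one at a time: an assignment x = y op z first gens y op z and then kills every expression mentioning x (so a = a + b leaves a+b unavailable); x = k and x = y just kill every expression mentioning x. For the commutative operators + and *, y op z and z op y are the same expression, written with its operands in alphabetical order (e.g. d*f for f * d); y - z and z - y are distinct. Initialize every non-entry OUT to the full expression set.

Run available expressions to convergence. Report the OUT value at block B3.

Answer: {d*f}

Working:
Fixpoint table:
  B0:   IN={}   OUT={}
  B1:   IN={}   OUT={}
  B2:   IN={}   OUT={d*f}
  B3:   IN={d*f}   OUT={d*f}
  B4:   IN={d*f}   OUT={}
  B5:   IN={}   OUT={b-f}
  B6:   IN={}   OUT={}

Merge at B3: IN[B3] = OUT[B2] = {d*f}
Applying B3's transfer function to that IN value gives OUT[B3] (row B3 above).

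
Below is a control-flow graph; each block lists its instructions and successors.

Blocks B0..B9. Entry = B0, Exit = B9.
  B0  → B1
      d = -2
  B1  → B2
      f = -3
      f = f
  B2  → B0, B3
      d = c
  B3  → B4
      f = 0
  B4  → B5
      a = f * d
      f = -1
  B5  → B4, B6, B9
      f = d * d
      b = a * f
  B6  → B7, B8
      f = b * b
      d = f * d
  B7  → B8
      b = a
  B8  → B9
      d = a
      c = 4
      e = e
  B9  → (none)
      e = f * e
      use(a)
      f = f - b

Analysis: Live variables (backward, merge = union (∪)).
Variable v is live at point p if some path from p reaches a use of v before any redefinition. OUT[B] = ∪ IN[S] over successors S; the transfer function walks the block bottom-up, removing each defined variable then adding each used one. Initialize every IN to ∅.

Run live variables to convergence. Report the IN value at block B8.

Per-block solution:
  B0:   IN={c, e}   OUT={c, e}
  B1:   IN={c, e}   OUT={c, e}
  B2:   IN={c, e}   OUT={c, d, e}
  B3:   IN={d, e}   OUT={d, e, f}
  B4:   IN={d, e, f}   OUT={a, d, e}
  B5:   IN={a, d, e}   OUT={a, b, d, e, f}
  B6:   IN={a, b, d, e}   OUT={a, b, e, f}
  B7:   IN={a, e, f}   OUT={a, b, e, f}
  B8:   IN={a, b, e, f}   OUT={a, b, e, f}
  B9:   IN={a, b, e, f}   OUT={}

Merge at B8: OUT[B8] = IN[B9] = {a, b, e, f}
Applying B8's transfer function to that OUT value gives IN[B8] (row B8 above).

Answer: {a, b, e, f}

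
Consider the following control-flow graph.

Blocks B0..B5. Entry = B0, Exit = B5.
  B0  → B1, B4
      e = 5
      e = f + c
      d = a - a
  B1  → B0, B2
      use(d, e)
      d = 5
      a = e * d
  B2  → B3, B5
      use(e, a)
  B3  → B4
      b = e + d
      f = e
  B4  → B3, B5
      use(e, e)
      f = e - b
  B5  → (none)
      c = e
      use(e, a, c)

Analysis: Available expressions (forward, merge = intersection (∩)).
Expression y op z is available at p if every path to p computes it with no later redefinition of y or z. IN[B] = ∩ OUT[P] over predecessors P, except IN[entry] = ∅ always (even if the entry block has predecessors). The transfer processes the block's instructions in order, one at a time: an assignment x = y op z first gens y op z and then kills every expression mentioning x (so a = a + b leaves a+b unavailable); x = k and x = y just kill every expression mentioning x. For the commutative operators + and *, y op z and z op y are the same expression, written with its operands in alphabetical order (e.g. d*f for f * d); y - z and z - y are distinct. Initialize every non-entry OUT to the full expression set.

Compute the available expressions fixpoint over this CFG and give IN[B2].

Answer: {c+f, d*e}

Working:
Converged values:
  B0: | IN={} | OUT={a-a, c+f}
  B1: | IN={a-a, c+f} | OUT={c+f, d*e}
  B2: | IN={c+f, d*e} | OUT={c+f, d*e}
  B3: | IN={} | OUT={d+e}
  B4: | IN={} | OUT={e-b}
  B5: | IN={} | OUT={}

Merge at B2: IN[B2] = OUT[B1] = {c+f, d*e}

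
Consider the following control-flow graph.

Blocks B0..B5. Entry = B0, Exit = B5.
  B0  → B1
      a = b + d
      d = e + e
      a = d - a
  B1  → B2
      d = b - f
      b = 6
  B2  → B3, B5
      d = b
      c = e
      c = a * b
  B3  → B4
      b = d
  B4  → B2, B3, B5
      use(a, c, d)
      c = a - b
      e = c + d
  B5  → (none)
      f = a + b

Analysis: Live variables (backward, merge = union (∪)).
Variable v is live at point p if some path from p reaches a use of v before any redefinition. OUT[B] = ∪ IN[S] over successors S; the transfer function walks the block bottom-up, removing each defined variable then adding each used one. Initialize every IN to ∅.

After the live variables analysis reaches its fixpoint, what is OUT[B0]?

Answer: {a, b, e, f}

Working:
Converged values:
  B0: | IN={b, d, e, f} | OUT={a, b, e, f}
  B1: | IN={a, b, e, f} | OUT={a, b, e}
  B2: | IN={a, b, e} | OUT={a, b, c, d}
  B3: | IN={a, c, d} | OUT={a, b, c, d}
  B4: | IN={a, b, c, d} | OUT={a, b, c, d, e}
  B5: | IN={a, b} | OUT={}

Merge at B0: OUT[B0] = IN[B1] = {a, b, e, f}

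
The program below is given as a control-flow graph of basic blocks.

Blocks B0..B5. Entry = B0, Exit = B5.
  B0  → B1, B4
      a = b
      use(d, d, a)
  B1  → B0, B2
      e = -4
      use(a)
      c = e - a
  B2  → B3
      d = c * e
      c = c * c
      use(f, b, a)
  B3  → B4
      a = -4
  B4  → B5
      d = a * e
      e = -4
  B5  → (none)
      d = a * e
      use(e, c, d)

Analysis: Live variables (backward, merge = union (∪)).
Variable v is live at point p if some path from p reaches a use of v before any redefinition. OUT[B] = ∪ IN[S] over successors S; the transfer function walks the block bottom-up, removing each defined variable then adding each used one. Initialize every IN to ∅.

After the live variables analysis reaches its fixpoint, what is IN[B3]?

Per-block solution:
  B0: | IN={b, c, d, e, f} | OUT={a, b, c, d, e, f}
  B1: | IN={a, b, d, f} | OUT={a, b, c, d, e, f}
  B2: | IN={a, b, c, e, f} | OUT={c, e}
  B3: | IN={c, e} | OUT={a, c, e}
  B4: | IN={a, c, e} | OUT={a, c, e}
  B5: | IN={a, c, e} | OUT={}

Merge at B3: OUT[B3] = IN[B4] = {a, c, e}
Applying B3's transfer function to that OUT value gives IN[B3] (row B3 above).

Answer: {c, e}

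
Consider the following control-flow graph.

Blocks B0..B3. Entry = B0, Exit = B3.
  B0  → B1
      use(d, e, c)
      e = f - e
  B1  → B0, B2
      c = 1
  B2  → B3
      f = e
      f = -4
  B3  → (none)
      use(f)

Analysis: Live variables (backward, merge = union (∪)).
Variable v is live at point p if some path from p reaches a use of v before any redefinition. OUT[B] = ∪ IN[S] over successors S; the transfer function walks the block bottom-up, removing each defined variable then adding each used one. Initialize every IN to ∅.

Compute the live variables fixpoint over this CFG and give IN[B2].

Answer: {e}

Working:
Converged values:
  B0:   IN={c, d, e, f}   OUT={d, e, f}
  B1:   IN={d, e, f}   OUT={c, d, e, f}
  B2:   IN={e}   OUT={f}
  B3:   IN={f}   OUT={}

Merge at B2: OUT[B2] = IN[B3] = {f}
Applying B2's transfer function to that OUT value gives IN[B2] (row B2 above).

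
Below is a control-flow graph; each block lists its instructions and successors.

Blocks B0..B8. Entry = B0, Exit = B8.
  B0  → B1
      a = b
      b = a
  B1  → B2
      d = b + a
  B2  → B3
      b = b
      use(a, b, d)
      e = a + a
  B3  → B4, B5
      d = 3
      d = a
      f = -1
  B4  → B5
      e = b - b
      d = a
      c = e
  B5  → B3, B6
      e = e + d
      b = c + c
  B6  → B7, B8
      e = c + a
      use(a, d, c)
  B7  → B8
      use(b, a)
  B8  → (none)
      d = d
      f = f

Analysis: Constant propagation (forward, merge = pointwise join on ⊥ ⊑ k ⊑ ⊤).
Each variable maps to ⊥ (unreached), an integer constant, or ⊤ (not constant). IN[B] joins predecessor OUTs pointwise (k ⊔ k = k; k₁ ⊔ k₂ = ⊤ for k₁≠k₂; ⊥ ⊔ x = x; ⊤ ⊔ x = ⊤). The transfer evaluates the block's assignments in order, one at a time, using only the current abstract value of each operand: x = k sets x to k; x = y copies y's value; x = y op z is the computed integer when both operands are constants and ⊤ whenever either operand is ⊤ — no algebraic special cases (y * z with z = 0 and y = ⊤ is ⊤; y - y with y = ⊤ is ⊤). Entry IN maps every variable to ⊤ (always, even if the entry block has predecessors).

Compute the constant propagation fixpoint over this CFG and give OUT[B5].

Fixpoint table:
  B0: | IN=(all ⊤) | OUT=(all ⊤)
  B1: | IN=(all ⊤) | OUT=(all ⊤)
  B2: | IN=(all ⊤) | OUT=(all ⊤)
  B3: | IN=(all ⊤) | OUT={f:-1; rest ⊤}
  B4: | IN={f:-1; rest ⊤} | OUT={f:-1; rest ⊤}
  B5: | IN={f:-1; rest ⊤} | OUT={f:-1; rest ⊤}
  B6: | IN={f:-1; rest ⊤} | OUT={f:-1; rest ⊤}
  B7: | IN={f:-1; rest ⊤} | OUT={f:-1; rest ⊤}
  B8: | IN={f:-1; rest ⊤} | OUT={f:-1; rest ⊤}

Merge at B5: IN[B5] = OUT[B3] ⊔ OUT[B4] = {a: ⊤, b: ⊤, c: ⊤, d: ⊤, e: ⊤, f: -1}
Applying B5's transfer function to that IN value gives OUT[B5] (row B5 above).

Answer: {a: ⊤, b: ⊤, c: ⊤, d: ⊤, e: ⊤, f: -1}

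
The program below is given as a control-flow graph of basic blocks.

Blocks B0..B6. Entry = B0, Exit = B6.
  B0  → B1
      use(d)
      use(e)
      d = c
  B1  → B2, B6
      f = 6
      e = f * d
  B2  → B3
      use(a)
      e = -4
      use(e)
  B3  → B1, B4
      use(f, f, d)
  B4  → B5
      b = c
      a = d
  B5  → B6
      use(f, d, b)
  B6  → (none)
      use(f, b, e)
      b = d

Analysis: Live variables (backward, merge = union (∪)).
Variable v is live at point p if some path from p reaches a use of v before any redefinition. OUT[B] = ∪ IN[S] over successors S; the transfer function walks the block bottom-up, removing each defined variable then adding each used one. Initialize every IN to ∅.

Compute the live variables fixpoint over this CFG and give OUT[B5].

Answer: {b, d, e, f}

Derivation:
Fixpoint table:
  B0:   IN={a, b, c, d, e}   OUT={a, b, c, d}
  B1:   IN={a, b, c, d}   OUT={a, b, c, d, e, f}
  B2:   IN={a, b, c, d, f}   OUT={a, b, c, d, e, f}
  B3:   IN={a, b, c, d, e, f}   OUT={a, b, c, d, e, f}
  B4:   IN={c, d, e, f}   OUT={b, d, e, f}
  B5:   IN={b, d, e, f}   OUT={b, d, e, f}
  B6:   IN={b, d, e, f}   OUT={}

Merge at B5: OUT[B5] = IN[B6] = {b, d, e, f}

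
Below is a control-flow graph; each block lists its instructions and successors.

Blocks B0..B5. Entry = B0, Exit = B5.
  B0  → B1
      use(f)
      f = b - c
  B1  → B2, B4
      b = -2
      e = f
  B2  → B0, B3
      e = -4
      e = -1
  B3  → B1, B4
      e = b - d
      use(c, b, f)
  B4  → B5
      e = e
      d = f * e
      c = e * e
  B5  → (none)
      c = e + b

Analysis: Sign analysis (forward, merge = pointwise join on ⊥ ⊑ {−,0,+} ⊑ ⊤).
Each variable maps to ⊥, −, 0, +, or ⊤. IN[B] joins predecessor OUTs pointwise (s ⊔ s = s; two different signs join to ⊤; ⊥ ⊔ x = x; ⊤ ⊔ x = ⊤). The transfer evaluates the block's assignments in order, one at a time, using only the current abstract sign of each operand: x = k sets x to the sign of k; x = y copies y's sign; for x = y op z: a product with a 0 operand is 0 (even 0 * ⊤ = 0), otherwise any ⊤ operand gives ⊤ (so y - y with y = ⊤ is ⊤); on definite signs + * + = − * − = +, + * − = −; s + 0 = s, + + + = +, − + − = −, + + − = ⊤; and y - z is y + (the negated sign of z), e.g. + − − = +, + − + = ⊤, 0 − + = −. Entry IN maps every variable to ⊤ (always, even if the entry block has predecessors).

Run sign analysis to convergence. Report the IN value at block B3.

Converged values:
  B0:   IN=(all ⊤)   OUT=(all ⊤)
  B1:   IN=(all ⊤)   OUT={b:-; rest ⊤}
  B2:   IN={b:-; rest ⊤}   OUT={b:-, e:-; rest ⊤}
  B3:   IN={b:-, e:-; rest ⊤}   OUT={b:-; rest ⊤}
  B4:   IN={b:-; rest ⊤}   OUT={b:-; rest ⊤}
  B5:   IN={b:-; rest ⊤}   OUT={b:-; rest ⊤}

Merge at B3: IN[B3] = OUT[B2] = {a: ⊤, b: -, c: ⊤, d: ⊤, e: -, f: ⊤}

Answer: {a: ⊤, b: -, c: ⊤, d: ⊤, e: -, f: ⊤}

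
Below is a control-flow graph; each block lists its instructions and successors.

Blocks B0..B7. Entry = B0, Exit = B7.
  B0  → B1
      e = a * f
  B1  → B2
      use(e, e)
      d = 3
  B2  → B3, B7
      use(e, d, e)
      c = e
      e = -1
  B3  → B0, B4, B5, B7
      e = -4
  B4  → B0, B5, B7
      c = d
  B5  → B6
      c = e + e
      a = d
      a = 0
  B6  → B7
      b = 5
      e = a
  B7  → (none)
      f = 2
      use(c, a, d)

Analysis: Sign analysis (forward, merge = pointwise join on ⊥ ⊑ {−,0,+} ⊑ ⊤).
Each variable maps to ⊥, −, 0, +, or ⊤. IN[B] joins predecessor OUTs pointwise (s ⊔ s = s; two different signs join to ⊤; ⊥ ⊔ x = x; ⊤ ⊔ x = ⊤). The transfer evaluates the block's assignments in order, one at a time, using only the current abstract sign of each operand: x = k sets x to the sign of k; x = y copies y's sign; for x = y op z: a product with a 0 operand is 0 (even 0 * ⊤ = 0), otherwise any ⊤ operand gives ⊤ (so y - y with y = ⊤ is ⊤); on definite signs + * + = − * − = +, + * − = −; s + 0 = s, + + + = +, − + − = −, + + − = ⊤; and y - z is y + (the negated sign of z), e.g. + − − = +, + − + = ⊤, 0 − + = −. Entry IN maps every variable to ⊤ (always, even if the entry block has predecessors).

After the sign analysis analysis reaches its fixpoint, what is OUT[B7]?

Fixpoint table:
  B0:  IN=(all ⊤)  OUT=(all ⊤)
  B1:  IN=(all ⊤)  OUT={d:+; rest ⊤}
  B2:  IN={d:+; rest ⊤}  OUT={d:+, e:-; rest ⊤}
  B3:  IN={d:+, e:-; rest ⊤}  OUT={d:+, e:-; rest ⊤}
  B4:  IN={d:+, e:-; rest ⊤}  OUT={c:+, d:+, e:-; rest ⊤}
  B5:  IN={d:+, e:-; rest ⊤}  OUT={a:0, c:-, d:+, e:-; rest ⊤}
  B6:  IN={a:0, c:-, d:+, e:-; rest ⊤}  OUT={a:0, b:+, c:-, d:+, e:0; rest ⊤}
  B7:  IN={d:+; rest ⊤}  OUT={d:+, f:+; rest ⊤}

Merge at B7: IN[B7] = OUT[B2] ⊔ OUT[B3] ⊔ OUT[B4] ⊔ OUT[B6] = {a: ⊤, b: ⊤, c: ⊤, d: +, e: ⊤, f: ⊤}
Applying B7's transfer function to that IN value gives OUT[B7] (row B7 above).

Answer: {a: ⊤, b: ⊤, c: ⊤, d: +, e: ⊤, f: +}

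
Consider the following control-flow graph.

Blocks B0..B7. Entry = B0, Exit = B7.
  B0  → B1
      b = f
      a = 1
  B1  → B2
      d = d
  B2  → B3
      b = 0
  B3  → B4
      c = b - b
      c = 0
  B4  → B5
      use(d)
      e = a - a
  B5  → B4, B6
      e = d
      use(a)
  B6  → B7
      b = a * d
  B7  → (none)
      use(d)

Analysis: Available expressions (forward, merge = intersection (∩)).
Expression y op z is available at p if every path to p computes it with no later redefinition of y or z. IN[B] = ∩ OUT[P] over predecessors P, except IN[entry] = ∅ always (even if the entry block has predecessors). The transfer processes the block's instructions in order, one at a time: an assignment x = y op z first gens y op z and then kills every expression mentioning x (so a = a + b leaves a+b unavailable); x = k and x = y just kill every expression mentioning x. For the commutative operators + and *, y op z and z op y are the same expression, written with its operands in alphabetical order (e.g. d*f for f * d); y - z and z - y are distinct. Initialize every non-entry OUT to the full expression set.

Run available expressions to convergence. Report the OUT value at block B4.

Converged values:
  B0: | IN={} | OUT={}
  B1: | IN={} | OUT={}
  B2: | IN={} | OUT={}
  B3: | IN={} | OUT={b-b}
  B4: | IN={b-b} | OUT={a-a, b-b}
  B5: | IN={a-a, b-b} | OUT={a-a, b-b}
  B6: | IN={a-a, b-b} | OUT={a*d, a-a}
  B7: | IN={a*d, a-a} | OUT={a*d, a-a}

Merge at B4: IN[B4] = OUT[B3] ∩ OUT[B5] = {b-b}
Applying B4's transfer function to that IN value gives OUT[B4] (row B4 above).

Answer: {a-a, b-b}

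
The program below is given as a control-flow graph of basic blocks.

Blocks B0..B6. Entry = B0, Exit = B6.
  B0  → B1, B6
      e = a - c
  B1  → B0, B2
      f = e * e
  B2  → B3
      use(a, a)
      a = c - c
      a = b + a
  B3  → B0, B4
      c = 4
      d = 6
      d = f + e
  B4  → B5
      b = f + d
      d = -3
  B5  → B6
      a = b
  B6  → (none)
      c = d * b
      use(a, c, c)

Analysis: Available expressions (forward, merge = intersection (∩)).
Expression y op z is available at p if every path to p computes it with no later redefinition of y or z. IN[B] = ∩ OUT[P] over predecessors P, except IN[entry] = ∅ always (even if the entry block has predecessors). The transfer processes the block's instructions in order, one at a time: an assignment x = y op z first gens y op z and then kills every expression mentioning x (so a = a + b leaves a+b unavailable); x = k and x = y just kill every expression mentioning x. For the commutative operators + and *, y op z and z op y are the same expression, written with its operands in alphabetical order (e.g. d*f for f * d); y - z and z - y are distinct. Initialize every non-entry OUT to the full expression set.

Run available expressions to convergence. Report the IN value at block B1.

Answer: {a-c}

Derivation:
Fixpoint table:
  B0:   IN={}   OUT={a-c}
  B1:   IN={a-c}   OUT={a-c, e*e}
  B2:   IN={a-c, e*e}   OUT={c-c, e*e}
  B3:   IN={c-c, e*e}   OUT={e*e, e+f}
  B4:   IN={e*e, e+f}   OUT={e*e, e+f}
  B5:   IN={e*e, e+f}   OUT={e*e, e+f}
  B6:   IN={}   OUT={b*d}

Merge at B1: IN[B1] = OUT[B0] = {a-c}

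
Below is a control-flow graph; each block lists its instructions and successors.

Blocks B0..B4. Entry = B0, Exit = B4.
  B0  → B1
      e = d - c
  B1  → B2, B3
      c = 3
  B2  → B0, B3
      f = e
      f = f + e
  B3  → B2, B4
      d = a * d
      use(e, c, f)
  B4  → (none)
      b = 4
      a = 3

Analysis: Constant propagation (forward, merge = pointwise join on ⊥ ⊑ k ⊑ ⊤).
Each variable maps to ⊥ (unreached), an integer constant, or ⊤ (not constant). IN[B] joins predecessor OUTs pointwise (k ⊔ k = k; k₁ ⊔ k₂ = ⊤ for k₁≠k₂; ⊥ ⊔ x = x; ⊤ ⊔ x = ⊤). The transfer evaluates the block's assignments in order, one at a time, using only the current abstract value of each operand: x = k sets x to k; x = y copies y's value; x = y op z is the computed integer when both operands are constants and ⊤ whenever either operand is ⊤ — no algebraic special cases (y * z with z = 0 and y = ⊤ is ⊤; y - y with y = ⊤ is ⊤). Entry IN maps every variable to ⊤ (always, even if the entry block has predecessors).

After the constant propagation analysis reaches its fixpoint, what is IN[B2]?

Answer: {a: ⊤, b: ⊤, c: 3, d: ⊤, e: ⊤, f: ⊤}

Derivation:
Per-block solution:
  B0:   IN=(all ⊤)   OUT=(all ⊤)
  B1:   IN=(all ⊤)   OUT={c:3; rest ⊤}
  B2:   IN={c:3; rest ⊤}   OUT={c:3; rest ⊤}
  B3:   IN={c:3; rest ⊤}   OUT={c:3; rest ⊤}
  B4:   IN={c:3; rest ⊤}   OUT={a:3, b:4, c:3; rest ⊤}

Merge at B2: IN[B2] = OUT[B1] ⊔ OUT[B3] = {a: ⊤, b: ⊤, c: 3, d: ⊤, e: ⊤, f: ⊤}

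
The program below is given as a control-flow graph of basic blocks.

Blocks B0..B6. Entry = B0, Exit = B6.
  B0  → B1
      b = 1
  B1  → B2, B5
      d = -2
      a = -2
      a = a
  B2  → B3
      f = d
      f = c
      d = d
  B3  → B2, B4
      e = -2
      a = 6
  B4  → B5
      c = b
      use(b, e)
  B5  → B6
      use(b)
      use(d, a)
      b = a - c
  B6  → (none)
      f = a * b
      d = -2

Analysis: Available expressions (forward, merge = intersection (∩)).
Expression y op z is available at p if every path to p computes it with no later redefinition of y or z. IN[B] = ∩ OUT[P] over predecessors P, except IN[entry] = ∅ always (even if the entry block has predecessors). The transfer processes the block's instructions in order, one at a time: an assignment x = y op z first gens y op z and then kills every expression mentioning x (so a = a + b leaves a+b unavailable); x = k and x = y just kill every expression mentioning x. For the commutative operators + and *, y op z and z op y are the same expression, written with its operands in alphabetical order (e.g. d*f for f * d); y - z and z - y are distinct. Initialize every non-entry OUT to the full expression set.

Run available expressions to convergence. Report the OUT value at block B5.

Answer: {a-c}

Trace:
Per-block solution:
  B0:  IN={}  OUT={}
  B1:  IN={}  OUT={}
  B2:  IN={}  OUT={}
  B3:  IN={}  OUT={}
  B4:  IN={}  OUT={}
  B5:  IN={}  OUT={a-c}
  B6:  IN={a-c}  OUT={a*b, a-c}

Merge at B5: IN[B5] = OUT[B1] ∩ OUT[B4] = {}
Applying B5's transfer function to that IN value gives OUT[B5] (row B5 above).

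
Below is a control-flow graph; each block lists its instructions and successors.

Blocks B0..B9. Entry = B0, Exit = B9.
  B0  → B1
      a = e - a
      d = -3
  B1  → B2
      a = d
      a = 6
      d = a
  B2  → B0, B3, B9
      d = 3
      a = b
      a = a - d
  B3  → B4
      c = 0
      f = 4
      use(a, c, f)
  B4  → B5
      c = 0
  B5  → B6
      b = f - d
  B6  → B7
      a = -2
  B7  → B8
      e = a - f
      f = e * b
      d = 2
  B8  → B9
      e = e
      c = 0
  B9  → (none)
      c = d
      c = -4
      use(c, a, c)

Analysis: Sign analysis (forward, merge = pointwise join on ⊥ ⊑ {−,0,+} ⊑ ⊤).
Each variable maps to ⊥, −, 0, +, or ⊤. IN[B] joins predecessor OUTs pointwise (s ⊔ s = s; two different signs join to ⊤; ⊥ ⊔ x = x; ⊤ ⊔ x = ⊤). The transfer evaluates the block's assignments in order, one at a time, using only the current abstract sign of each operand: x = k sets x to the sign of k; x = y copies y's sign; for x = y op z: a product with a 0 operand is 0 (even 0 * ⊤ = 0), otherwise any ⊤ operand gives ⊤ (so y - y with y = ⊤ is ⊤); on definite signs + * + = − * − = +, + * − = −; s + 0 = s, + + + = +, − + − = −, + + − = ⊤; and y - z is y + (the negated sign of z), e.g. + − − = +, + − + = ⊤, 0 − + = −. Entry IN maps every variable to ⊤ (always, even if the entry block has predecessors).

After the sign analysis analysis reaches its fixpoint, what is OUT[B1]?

Per-block solution:
  B0:  IN=(all ⊤)  OUT={d:-; rest ⊤}
  B1:  IN={d:-; rest ⊤}  OUT={a:+, d:+; rest ⊤}
  B2:  IN={a:+, d:+; rest ⊤}  OUT={d:+; rest ⊤}
  B3:  IN={d:+; rest ⊤}  OUT={c:0, d:+, f:+; rest ⊤}
  B4:  IN={c:0, d:+, f:+; rest ⊤}  OUT={c:0, d:+, f:+; rest ⊤}
  B5:  IN={c:0, d:+, f:+; rest ⊤}  OUT={c:0, d:+, f:+; rest ⊤}
  B6:  IN={c:0, d:+, f:+; rest ⊤}  OUT={a:-, c:0, d:+, f:+; rest ⊤}
  B7:  IN={a:-, c:0, d:+, f:+; rest ⊤}  OUT={a:-, c:0, d:+, e:-; rest ⊤}
  B8:  IN={a:-, c:0, d:+, e:-; rest ⊤}  OUT={a:-, c:0, d:+, e:-; rest ⊤}
  B9:  IN={d:+; rest ⊤}  OUT={c:-, d:+; rest ⊤}

Merge at B1: IN[B1] = OUT[B0] = {a: ⊤, b: ⊤, c: ⊤, d: -, e: ⊤, f: ⊤}
Applying B1's transfer function to that IN value gives OUT[B1] (row B1 above).

Answer: {a: +, b: ⊤, c: ⊤, d: +, e: ⊤, f: ⊤}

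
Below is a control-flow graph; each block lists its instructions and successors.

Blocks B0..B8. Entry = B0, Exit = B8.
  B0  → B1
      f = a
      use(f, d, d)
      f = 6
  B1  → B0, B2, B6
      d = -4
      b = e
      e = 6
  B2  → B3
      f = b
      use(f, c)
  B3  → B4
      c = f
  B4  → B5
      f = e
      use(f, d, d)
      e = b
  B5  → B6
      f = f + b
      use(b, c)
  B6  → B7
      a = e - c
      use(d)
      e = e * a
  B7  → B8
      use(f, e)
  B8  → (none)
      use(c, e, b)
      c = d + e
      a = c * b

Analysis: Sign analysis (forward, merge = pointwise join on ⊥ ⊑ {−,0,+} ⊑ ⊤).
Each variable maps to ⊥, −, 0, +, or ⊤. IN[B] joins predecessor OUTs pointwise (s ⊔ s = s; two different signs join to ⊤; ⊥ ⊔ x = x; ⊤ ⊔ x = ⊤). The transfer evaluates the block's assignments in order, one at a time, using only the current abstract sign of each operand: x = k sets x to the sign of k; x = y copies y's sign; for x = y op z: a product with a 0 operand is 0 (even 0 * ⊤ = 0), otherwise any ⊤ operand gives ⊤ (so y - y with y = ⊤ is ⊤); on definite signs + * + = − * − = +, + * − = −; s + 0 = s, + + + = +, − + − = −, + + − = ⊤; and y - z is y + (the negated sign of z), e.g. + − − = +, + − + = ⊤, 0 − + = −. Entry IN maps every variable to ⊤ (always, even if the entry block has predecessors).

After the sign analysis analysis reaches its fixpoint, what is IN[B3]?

Answer: {a: ⊤, b: ⊤, c: ⊤, d: -, e: +, f: ⊤}

Trace:
Fixpoint table:
  B0:  IN=(all ⊤)  OUT={f:+; rest ⊤}
  B1:  IN={f:+; rest ⊤}  OUT={d:-, e:+, f:+; rest ⊤}
  B2:  IN={d:-, e:+, f:+; rest ⊤}  OUT={d:-, e:+; rest ⊤}
  B3:  IN={d:-, e:+; rest ⊤}  OUT={d:-, e:+; rest ⊤}
  B4:  IN={d:-, e:+; rest ⊤}  OUT={d:-, f:+; rest ⊤}
  B5:  IN={d:-, f:+; rest ⊤}  OUT={d:-; rest ⊤}
  B6:  IN={d:-; rest ⊤}  OUT={d:-; rest ⊤}
  B7:  IN={d:-; rest ⊤}  OUT={d:-; rest ⊤}
  B8:  IN={d:-; rest ⊤}  OUT={d:-; rest ⊤}

Merge at B3: IN[B3] = OUT[B2] = {a: ⊤, b: ⊤, c: ⊤, d: -, e: +, f: ⊤}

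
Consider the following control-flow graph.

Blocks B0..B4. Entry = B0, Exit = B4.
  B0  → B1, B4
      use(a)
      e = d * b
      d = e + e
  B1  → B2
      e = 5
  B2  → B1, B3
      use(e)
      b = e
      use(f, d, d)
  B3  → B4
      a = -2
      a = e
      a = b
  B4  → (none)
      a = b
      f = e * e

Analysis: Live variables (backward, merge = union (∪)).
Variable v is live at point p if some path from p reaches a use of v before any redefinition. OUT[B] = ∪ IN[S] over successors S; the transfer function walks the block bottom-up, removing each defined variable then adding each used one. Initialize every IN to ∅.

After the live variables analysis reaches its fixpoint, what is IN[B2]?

Converged values:
  B0:  IN={a, b, d, f}  OUT={b, d, e, f}
  B1:  IN={d, f}  OUT={d, e, f}
  B2:  IN={d, e, f}  OUT={b, d, e, f}
  B3:  IN={b, e}  OUT={b, e}
  B4:  IN={b, e}  OUT={}

Merge at B2: OUT[B2] = IN[B1] ⊔ IN[B3] = {b, d, e, f}
Applying B2's transfer function to that OUT value gives IN[B2] (row B2 above).

Answer: {d, e, f}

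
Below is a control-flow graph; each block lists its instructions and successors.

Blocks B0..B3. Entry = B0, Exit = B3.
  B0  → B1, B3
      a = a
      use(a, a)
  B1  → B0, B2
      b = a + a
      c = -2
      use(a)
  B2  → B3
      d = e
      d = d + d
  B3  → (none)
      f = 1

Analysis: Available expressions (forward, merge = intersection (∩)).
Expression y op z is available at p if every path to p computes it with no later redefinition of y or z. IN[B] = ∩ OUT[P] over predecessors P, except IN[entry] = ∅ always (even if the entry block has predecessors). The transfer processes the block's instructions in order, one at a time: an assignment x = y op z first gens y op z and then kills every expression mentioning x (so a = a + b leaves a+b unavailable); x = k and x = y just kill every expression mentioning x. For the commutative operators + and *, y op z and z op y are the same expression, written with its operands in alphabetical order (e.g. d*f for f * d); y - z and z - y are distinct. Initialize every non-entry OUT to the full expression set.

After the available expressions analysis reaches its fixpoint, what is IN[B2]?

Per-block solution:
  B0: | IN={} | OUT={}
  B1: | IN={} | OUT={a+a}
  B2: | IN={a+a} | OUT={a+a}
  B3: | IN={} | OUT={}

Merge at B2: IN[B2] = OUT[B1] = {a+a}

Answer: {a+a}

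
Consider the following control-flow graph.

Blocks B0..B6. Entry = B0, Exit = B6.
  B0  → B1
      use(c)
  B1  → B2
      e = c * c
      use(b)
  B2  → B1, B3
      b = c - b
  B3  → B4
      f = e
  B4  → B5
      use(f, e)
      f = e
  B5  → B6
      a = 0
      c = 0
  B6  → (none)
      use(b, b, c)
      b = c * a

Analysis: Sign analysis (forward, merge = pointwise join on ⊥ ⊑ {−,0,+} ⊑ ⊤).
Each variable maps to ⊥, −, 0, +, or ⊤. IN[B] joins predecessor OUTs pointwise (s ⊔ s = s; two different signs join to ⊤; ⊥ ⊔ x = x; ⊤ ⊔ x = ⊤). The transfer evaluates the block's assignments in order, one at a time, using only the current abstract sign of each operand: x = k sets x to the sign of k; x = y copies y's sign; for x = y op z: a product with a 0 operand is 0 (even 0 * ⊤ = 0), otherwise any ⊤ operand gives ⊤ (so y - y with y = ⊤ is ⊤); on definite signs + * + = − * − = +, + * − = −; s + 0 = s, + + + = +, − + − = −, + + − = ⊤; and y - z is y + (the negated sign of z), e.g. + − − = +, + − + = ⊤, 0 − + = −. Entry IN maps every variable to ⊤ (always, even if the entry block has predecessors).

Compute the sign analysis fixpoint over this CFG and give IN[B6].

Answer: {a: 0, b: ⊤, c: 0, d: ⊤, e: ⊤, f: ⊤}

Working:
Per-block solution:
  B0:  IN=(all ⊤)  OUT=(all ⊤)
  B1:  IN=(all ⊤)  OUT=(all ⊤)
  B2:  IN=(all ⊤)  OUT=(all ⊤)
  B3:  IN=(all ⊤)  OUT=(all ⊤)
  B4:  IN=(all ⊤)  OUT=(all ⊤)
  B5:  IN=(all ⊤)  OUT={a:0, c:0; rest ⊤}
  B6:  IN={a:0, c:0; rest ⊤}  OUT={a:0, b:0, c:0; rest ⊤}

Merge at B6: IN[B6] = OUT[B5] = {a: 0, b: ⊤, c: 0, d: ⊤, e: ⊤, f: ⊤}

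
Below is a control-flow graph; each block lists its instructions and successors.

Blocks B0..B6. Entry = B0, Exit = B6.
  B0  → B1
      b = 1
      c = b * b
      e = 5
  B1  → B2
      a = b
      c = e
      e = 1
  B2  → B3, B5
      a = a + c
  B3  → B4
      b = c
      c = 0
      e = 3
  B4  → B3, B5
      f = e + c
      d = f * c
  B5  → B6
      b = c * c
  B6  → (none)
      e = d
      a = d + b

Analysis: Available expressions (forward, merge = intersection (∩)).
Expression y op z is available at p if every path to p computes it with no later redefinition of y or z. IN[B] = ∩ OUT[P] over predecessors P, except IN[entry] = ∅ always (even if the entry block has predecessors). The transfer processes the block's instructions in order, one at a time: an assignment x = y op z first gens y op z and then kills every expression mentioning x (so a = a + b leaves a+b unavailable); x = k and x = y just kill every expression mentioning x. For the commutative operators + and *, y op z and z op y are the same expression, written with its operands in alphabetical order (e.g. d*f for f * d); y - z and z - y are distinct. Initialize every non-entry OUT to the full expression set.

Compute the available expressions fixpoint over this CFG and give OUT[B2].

Per-block solution:
  B0:   IN={}   OUT={b*b}
  B1:   IN={b*b}   OUT={b*b}
  B2:   IN={b*b}   OUT={b*b}
  B3:   IN={}   OUT={}
  B4:   IN={}   OUT={c*f, c+e}
  B5:   IN={}   OUT={c*c}
  B6:   IN={c*c}   OUT={b+d, c*c}

Merge at B2: IN[B2] = OUT[B1] = {b*b}
Applying B2's transfer function to that IN value gives OUT[B2] (row B2 above).

Answer: {b*b}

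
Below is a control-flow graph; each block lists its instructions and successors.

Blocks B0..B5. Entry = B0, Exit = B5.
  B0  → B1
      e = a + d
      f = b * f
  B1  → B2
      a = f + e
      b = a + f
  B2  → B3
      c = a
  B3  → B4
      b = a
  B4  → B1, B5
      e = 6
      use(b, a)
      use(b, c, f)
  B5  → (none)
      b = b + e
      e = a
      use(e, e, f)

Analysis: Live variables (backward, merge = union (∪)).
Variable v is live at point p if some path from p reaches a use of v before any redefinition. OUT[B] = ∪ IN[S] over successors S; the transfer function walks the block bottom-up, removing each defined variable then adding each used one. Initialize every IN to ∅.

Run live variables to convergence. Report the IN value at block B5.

Fixpoint table:
  B0: | IN={a, b, d, f} | OUT={e, f}
  B1: | IN={e, f} | OUT={a, f}
  B2: | IN={a, f} | OUT={a, c, f}
  B3: | IN={a, c, f} | OUT={a, b, c, f}
  B4: | IN={a, b, c, f} | OUT={a, b, e, f}
  B5: | IN={a, b, e, f} | OUT={}

B5 is the boundary node: OUT[B5] = {}
Applying B5's transfer function to that OUT value gives IN[B5] (row B5 above).

Answer: {a, b, e, f}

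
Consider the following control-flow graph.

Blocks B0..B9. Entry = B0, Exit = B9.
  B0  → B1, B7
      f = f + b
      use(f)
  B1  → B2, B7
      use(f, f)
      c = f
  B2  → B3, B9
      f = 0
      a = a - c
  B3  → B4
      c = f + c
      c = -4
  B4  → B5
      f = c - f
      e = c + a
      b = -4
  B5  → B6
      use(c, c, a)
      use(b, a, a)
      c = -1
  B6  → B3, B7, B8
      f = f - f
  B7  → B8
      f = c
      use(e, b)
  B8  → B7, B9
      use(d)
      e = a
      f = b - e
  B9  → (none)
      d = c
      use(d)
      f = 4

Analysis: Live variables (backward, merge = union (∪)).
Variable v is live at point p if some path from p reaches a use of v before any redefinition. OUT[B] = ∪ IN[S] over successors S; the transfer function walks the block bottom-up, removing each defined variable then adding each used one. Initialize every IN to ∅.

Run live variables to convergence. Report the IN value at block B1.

Converged values:
  B0:  IN={a, b, c, d, e, f}  OUT={a, b, c, d, e, f}
  B1:  IN={a, b, d, e, f}  OUT={a, b, c, d, e}
  B2:  IN={a, c, d}  OUT={a, c, d, f}
  B3:  IN={a, c, d, f}  OUT={a, c, d, f}
  B4:  IN={a, c, d, f}  OUT={a, b, c, d, e, f}
  B5:  IN={a, b, c, d, e, f}  OUT={a, b, c, d, e, f}
  B6:  IN={a, b, c, d, e, f}  OUT={a, b, c, d, e, f}
  B7:  IN={a, b, c, d, e}  OUT={a, b, c, d}
  B8:  IN={a, b, c, d}  OUT={a, b, c, d, e}
  B9:  IN={c}  OUT={}

Merge at B1: OUT[B1] = IN[B2] ⊔ IN[B7] = {a, b, c, d, e}
Applying B1's transfer function to that OUT value gives IN[B1] (row B1 above).

Answer: {a, b, d, e, f}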